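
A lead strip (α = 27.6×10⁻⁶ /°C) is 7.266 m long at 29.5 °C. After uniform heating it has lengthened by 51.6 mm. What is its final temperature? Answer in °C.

ΔL = αL₀ΔT ⇒ ΔT = ΔL / (αL₀)
ΔT = 51.6×10⁻³ m / (27.6×10⁻⁶ × 7.266 m) = 257.30 K
T = 29.5 + 257.30 = 286.80 °C

T = 287 °C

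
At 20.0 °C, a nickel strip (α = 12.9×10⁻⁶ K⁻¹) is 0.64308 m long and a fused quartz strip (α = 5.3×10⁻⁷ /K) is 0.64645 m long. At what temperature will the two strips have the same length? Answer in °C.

T = 443.7 °C

Equal length when α₁L₁ΔT − α₂L₂ΔT = L₂ − L₁ = 3.37×10⁻³ m
α₁L₁ = 8.295732×10⁻⁶, α₂L₂ = 3.426185×10⁻⁷ → Δ(αL) = 7.9531135×10⁻⁶ m/K
ΔT = 3.37×10⁻³ / 7.9531135×10⁻⁶ = 423.733 K, so T = 20.0 + 423.733 = 443.733 °C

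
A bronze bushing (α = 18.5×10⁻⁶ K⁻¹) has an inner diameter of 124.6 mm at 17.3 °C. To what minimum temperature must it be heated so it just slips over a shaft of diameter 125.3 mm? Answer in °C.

T = 321 °C

Required Δd = 125.3 − 124.6 = 0.7 mm
Δd = αd₀ΔT ⇒ ΔT = Δd/(αd₀) = 0.7 / (18.5×10⁻⁶ × 124.6) = 303.67 K
T_min = 17.3 + 303.67 = 320.97 °C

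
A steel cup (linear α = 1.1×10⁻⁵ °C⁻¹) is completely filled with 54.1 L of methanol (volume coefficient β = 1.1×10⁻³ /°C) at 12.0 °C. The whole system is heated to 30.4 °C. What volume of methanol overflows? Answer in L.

The cup also expands: β_container ≈ 3α = 3.3×10⁻⁵ /K
Net overflow = V₀(β_liq − 3α_cont)ΔT
β − 3α = 1.10×10⁻³ − 3.3×10⁻⁵ = 1.067×10⁻³ /K; ΔT = 18.4 K
ΔV = 54.1 × 1.067×10⁻³ × 18.4 = 1.06 L

1.06 L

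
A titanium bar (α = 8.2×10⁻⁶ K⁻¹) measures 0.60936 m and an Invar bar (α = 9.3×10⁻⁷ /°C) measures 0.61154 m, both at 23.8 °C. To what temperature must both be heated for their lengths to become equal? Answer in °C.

T = 516.1 °C

Equal length when α₁L₁ΔT − α₂L₂ΔT = L₂ − L₁ = 2.18×10⁻³ m
α₁L₁ = 4.996752×10⁻⁶, α₂L₂ = 5.687322×10⁻⁷ → Δ(αL) = 4.4280198×10⁻⁶ m/K
ΔT = 2.18×10⁻³ / 4.4280198×10⁻⁶ = 492.319 K, so T = 23.8 + 492.319 = 516.119 °C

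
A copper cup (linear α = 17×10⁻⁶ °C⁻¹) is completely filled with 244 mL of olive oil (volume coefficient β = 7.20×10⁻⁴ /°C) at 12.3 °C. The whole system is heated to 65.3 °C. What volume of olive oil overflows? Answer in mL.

8.65 mL

The cup also expands: β_container ≈ 3α = 5.1×10⁻⁵ /K
Net overflow = V₀(β_liq − 3α_cont)ΔT
β − 3α = 7.20×10⁻⁴ − 5.1×10⁻⁵ = 6.69×10⁻⁴ /K; ΔT = 53.0 K
ΔV = 244 × 6.69×10⁻⁴ × 53.0 = 8.65 mL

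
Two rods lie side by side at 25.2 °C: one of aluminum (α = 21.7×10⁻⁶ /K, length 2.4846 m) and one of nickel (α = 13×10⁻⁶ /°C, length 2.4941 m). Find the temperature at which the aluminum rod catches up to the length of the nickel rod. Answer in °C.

T = 467.2 °C

Equal length when α₁L₁ΔT − α₂L₂ΔT = L₂ − L₁ = 9.50×10⁻³ m
α₁L₁ = 5.391582×10⁻⁵, α₂L₂ = 3.24233×10⁻⁵ → Δ(αL) = 2.149252×10⁻⁵ m/K
ΔT = 9.50×10⁻³ / 2.149252×10⁻⁵ = 442.014 K, so T = 25.2 + 442.014 = 467.214 °C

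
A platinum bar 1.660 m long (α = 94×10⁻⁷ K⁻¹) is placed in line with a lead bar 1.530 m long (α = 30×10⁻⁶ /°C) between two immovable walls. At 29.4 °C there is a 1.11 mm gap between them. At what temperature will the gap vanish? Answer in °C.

α₁L₁ = 1.5604×10⁻⁵ m/K, α₂L₂ = 4.590×10⁻⁵ m/K → total 6.1504×10⁻⁵ m/K
ΔT = g/(α₁L₁+α₂L₂) = 1.11×10⁻³ / 6.1504×10⁻⁵ = 18.048 K
T = 29.4 + 18.048 = 47.448 °C

T = 47.4 °C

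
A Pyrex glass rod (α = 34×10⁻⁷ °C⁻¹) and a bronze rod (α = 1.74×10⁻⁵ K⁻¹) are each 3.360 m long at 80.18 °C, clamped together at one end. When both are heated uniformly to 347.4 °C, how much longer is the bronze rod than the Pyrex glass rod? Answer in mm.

ΔT = 267.22 K
Pyrex glass: ΔL = 34×10⁻⁷ × 3.360 m × 267.22 = 3.0527×10⁻³ m = 3.0527 mm
bronze: ΔL = 1.74×10⁻⁵ × 3.360 m × 267.22 = 1.5623×10⁻² m = 15.623 mm
difference = 15.623 − 3.0527 = 12.5703 mm

12.6 mm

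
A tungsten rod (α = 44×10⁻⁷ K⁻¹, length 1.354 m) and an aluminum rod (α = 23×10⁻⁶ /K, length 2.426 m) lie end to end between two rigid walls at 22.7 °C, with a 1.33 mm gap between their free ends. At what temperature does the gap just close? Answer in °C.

Gap closes when ΔL₁ + ΔL₂ = 1.33 mm = 1.33×10⁻³ m
(α₁L₁ + α₂L₂)ΔT = g
α₁L₁ + α₂L₂ = 44×10⁻⁷×1.354 + 23×10⁻⁶×2.426 = 6.17556×10⁻⁵ m/K
ΔT = 1.33×10⁻³ / 6.17556×10⁻⁵ = 21.537 K
T = 22.7 + 21.537 = 44.237 °C

T = 44.2 °C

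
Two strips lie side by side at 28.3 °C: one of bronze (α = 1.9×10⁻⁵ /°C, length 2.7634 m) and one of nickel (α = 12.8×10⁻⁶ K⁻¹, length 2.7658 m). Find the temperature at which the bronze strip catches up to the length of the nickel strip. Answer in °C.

L₁(1 + α₁ΔT) = L₂(1 + α₂ΔT) ⇒ ΔT = (L₂ − L₁)/(α₁L₁ − α₂L₂)
L₂ − L₁ = 2.7658 − 2.7634 = 2.40×10⁻³ m
α₁L₁ − α₂L₂ = 1.9×10⁻⁵×2.7634 − 12.8×10⁻⁶×2.7658 = 1.710236×10⁻⁵ m/K
ΔT = 2.40×10⁻³ / 1.710236×10⁻⁵ = 140.332 K
T = 28.3 + 140.332 = 168.632 °C

T = 168.6 °C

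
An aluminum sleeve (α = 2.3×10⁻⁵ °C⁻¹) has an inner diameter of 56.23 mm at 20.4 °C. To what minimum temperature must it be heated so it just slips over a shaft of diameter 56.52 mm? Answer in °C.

T = 245 °C

Required Δd = 56.52 − 56.23 = 0.29 mm
Δd = αd₀ΔT ⇒ ΔT = Δd/(αd₀) = 0.29 / (2.3×10⁻⁵ × 56.23) = 224.23 K
T_min = 20.4 + 224.23 = 244.63 °C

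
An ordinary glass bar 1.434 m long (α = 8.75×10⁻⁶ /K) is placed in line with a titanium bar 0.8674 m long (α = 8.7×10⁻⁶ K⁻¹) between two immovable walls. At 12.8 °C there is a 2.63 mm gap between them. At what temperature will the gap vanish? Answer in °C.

T = 144 °C

Gap closes when ΔL₁ + ΔL₂ = 2.63 mm = 2.63×10⁻³ m
(α₁L₁ + α₂L₂)ΔT = g
α₁L₁ + α₂L₂ = 8.75×10⁻⁶×1.434 + 8.7×10⁻⁶×0.8674 = 2.009388×10⁻⁵ m/K
ΔT = 2.63×10⁻³ / 2.009388×10⁻⁵ = 130.89 K
T = 12.8 + 130.89 = 143.69 °C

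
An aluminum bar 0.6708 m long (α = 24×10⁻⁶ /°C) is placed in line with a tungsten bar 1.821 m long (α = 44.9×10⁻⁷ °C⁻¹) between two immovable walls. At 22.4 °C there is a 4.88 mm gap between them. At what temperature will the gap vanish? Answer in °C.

T = 223 °C

α₁L₁ = 1.60992×10⁻⁵ m/K, α₂L₂ = 8.17629×10⁻⁶ m/K → total 2.427549×10⁻⁵ m/K
ΔT = g/(α₁L₁+α₂L₂) = 4.88×10⁻³ / 2.427549×10⁻⁵ = 201.03 K
T = 22.4 + 201.03 = 223.43 °C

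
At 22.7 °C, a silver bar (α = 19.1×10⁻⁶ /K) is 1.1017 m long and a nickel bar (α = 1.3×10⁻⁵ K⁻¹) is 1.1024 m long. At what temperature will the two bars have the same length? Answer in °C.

T = 127.0 °C

L₁(1 + α₁ΔT) = L₂(1 + α₂ΔT) ⇒ ΔT = (L₂ − L₁)/(α₁L₁ − α₂L₂)
L₂ − L₁ = 1.1024 − 1.1017 = 7.00×10⁻⁴ m
α₁L₁ − α₂L₂ = 19.1×10⁻⁶×1.1017 − 1.3×10⁻⁵×1.1024 = 6.71127×10⁻⁶ m/K
ΔT = 7.00×10⁻⁴ / 6.71127×10⁻⁶ = 104.302 K
T = 22.7 + 104.302 = 127.002 °C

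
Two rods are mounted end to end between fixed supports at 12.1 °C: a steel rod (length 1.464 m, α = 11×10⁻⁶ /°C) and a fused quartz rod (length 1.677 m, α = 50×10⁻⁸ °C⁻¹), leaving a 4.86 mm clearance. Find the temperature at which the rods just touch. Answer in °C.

T = 299 °C

Gap closes when ΔL₁ + ΔL₂ = 4.86 mm = 4.86×10⁻³ m
(α₁L₁ + α₂L₂)ΔT = g
α₁L₁ + α₂L₂ = 11×10⁻⁶×1.464 + 50×10⁻⁸×1.677 = 1.69425×10⁻⁵ m/K
ΔT = 4.86×10⁻³ / 1.69425×10⁻⁵ = 286.85 K
T = 12.1 + 286.85 = 298.95 °C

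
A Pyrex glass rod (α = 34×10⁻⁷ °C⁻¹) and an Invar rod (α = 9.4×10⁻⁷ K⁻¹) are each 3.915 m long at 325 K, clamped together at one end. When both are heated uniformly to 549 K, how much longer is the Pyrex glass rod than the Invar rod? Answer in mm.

ΔT = 224 K
Pyrex glass: ΔL = 34×10⁻⁷ × 3.915 m × 224 = 2.9817×10⁻³ m = 2.9817 mm
Invar: ΔL = 9.4×10⁻⁷ × 3.915 m × 224 = 8.2434×10⁻⁴ m = 0.82434 mm
difference = 2.9817 − 0.82434 = 2.15736 mm

2.16 mm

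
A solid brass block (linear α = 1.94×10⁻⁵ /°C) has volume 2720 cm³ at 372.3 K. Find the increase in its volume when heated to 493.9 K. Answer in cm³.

Isotropic solid: β ≈ 3α = 5.8×10⁻⁵ /K; ΔT = 121.6 K
ΔV = 3αV₀ΔT = 3(1.94×10⁻⁵)(2720)(121.6) = 19.2 cm³

ΔV = 19.2 cm³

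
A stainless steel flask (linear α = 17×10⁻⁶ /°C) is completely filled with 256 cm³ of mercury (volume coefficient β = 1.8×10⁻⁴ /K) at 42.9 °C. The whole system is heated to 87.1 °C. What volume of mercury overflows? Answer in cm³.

The flask also expands: β_container ≈ 3α = 5.1×10⁻⁵ /K
Net overflow = V₀(β_liq − 3α_cont)ΔT
β − 3α = 1.80×10⁻⁴ − 5.1×10⁻⁵ = 1.29×10⁻⁴ /K; ΔT = 44.2 K
ΔV = 256 × 1.29×10⁻⁴ × 44.2 = 1.46 cm³

1.46 cm³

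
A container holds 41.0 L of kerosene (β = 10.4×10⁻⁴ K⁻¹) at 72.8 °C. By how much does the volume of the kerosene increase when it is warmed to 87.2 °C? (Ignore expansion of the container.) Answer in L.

|ΔT| = |87.2 − 72.8| = 14.4 K
ΔV = βV₀ΔT = (10.4×10⁻⁴)(41.0)(14.4) = 0.614 L

ΔV = 0.614 L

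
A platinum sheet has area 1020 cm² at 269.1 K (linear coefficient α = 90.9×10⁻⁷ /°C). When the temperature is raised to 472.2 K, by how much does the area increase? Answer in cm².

ΔA = 3.77 cm²

Area coefficient ≈ 2α; |ΔT| = 203.1 K
ΔA = 2αA₀ΔT = 2(90.9×10⁻⁷)(1020)(203.1) = 3.77 cm²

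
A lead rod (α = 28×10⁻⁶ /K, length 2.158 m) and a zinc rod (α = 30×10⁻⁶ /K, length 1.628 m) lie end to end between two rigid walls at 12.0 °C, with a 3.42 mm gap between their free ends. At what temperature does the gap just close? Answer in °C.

T = 43.3 °C

α₁L₁ = 6.0424×10⁻⁵ m/K, α₂L₂ = 4.884×10⁻⁵ m/K → total 1.09264×10⁻⁴ m/K
ΔT = g/(α₁L₁+α₂L₂) = 3.42×10⁻³ / 1.09264×10⁻⁴ = 31.300 K
T = 12.0 + 31.300 = 43.300 °C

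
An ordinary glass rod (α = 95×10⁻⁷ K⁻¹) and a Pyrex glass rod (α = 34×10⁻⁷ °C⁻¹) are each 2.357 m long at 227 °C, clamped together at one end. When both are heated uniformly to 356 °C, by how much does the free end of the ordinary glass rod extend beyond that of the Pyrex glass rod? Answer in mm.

ΔT = 129 K
ordinary glass: ΔL = 95×10⁻⁷ × 2.357 m × 129 = 2.8885×10⁻³ m = 2.8885 mm
Pyrex glass: ΔL = 34×10⁻⁷ × 2.357 m × 129 = 1.0338×10⁻³ m = 1.0338 mm
difference = 2.8885 − 1.0338 = 1.8547 mm

1.85 mm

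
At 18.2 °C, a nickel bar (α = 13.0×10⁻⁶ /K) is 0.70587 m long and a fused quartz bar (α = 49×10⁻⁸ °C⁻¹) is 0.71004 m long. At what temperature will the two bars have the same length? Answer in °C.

Equal length when α₁L₁ΔT − α₂L₂ΔT = L₂ − L₁ = 4.17×10⁻³ m
α₁L₁ = 9.17631×10⁻⁶, α₂L₂ = 3.479196×10⁻⁷ → Δ(αL) = 8.8283904×10⁻⁶ m/K
ΔT = 4.17×10⁻³ / 8.8283904×10⁻⁶ = 472.340 K, so T = 18.2 + 472.340 = 490.540 °C

T = 490.5 °C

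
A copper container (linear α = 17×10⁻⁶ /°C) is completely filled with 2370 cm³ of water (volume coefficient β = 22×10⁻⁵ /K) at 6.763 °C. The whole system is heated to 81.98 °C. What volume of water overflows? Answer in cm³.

The container also expands: β_container ≈ 3α = 5.1×10⁻⁵ /K
Net overflow = V₀(β_liq − 3α_cont)ΔT
β − 3α = 2.20×10⁻⁴ − 5.1×10⁻⁵ = 1.69×10⁻⁴ /K; ΔT = 75.217 K
ΔV = 2370 × 1.69×10⁻⁴ × 75.217 = 30.1 cm³

30.1 cm³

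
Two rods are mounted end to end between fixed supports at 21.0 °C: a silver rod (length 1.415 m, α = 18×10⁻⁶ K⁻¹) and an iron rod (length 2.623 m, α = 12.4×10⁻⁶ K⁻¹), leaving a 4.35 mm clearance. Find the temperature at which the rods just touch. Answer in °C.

T = 96.0 °C

α₁L₁ = 2.547×10⁻⁵ m/K, α₂L₂ = 3.25252×10⁻⁵ m/K → total 5.79952×10⁻⁵ m/K
ΔT = g/(α₁L₁+α₂L₂) = 4.35×10⁻³ / 5.79952×10⁻⁵ = 75.006 K
T = 21.0 + 75.006 = 96.006 °C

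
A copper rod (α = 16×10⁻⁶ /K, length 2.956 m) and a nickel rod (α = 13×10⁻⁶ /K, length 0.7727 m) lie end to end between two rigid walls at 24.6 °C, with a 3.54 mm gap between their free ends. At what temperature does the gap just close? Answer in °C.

T = 86.3 °C

Gap closes when ΔL₁ + ΔL₂ = 3.54 mm = 3.54×10⁻³ m
(α₁L₁ + α₂L₂)ΔT = g
α₁L₁ + α₂L₂ = 16×10⁻⁶×2.956 + 13×10⁻⁶×0.7727 = 5.73411×10⁻⁵ m/K
ΔT = 3.54×10⁻³ / 5.73411×10⁻⁵ = 61.736 K
T = 24.6 + 61.736 = 86.336 °C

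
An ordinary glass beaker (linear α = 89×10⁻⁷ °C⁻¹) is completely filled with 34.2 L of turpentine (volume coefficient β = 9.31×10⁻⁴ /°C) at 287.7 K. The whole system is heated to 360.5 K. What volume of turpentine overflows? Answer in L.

2.25 L

The beaker also expands: β_container ≈ 3α = 2.67×10⁻⁵ /K
Net overflow = V₀(β_liq − 3α_cont)ΔT
β − 3α = 9.31×10⁻⁴ − 2.67×10⁻⁵ = 9.043×10⁻⁴ /K; ΔT = 72.8 K
ΔV = 34.2 × 9.043×10⁻⁴ × 72.8 = 2.25 L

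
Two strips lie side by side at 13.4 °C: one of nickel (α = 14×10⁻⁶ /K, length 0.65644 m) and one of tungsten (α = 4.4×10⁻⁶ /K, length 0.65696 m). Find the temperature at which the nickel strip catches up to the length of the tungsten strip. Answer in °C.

T = 95.95 °C

L₁(1 + α₁ΔT) = L₂(1 + α₂ΔT) ⇒ ΔT = (L₂ − L₁)/(α₁L₁ − α₂L₂)
L₂ − L₁ = 0.65696 − 0.65644 = 5.20×10⁻⁴ m
α₁L₁ − α₂L₂ = 14×10⁻⁶×0.65644 − 4.4×10⁻⁶×0.65696 = 6.299536×10⁻⁶ m/K
ΔT = 5.20×10⁻⁴ / 6.299536×10⁻⁶ = 82.5458 K
T = 13.4 + 82.5458 = 95.9458 °C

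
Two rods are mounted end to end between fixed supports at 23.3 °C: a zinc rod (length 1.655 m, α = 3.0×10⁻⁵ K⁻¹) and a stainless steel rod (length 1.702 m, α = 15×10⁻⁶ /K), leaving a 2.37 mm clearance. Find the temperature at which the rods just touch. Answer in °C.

T = 54.8 °C

α₁L₁ = 4.965×10⁻⁵ m/K, α₂L₂ = 2.553×10⁻⁵ m/K → total 7.518×10⁻⁵ m/K
ΔT = g/(α₁L₁+α₂L₂) = 2.37×10⁻³ / 7.518×10⁻⁵ = 31.524 K
T = 23.3 + 31.524 = 54.824 °C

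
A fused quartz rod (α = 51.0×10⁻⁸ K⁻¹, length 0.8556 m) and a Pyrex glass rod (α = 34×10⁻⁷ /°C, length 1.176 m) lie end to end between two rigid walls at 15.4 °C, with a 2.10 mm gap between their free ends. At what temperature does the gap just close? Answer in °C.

T = 489 °C

Gap closes when ΔL₁ + ΔL₂ = 2.10 mm = 2.10×10⁻³ m
(α₁L₁ + α₂L₂)ΔT = g
α₁L₁ + α₂L₂ = 51.0×10⁻⁸×0.8556 + 34×10⁻⁷×1.176 = 4.434756×10⁻⁶ m/K
ΔT = 2.10×10⁻³ / 4.434756×10⁻⁶ = 473.53 K
T = 15.4 + 473.53 = 488.93 °C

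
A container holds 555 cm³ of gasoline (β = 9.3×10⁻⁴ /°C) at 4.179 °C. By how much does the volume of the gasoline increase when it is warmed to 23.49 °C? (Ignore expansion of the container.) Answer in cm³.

|ΔT| = |23.49 − 4.179| = 19.311 K
ΔV = βV₀ΔT = (9.3×10⁻⁴)(555)(19.311) = 9.97 cm³

ΔV = 9.97 cm³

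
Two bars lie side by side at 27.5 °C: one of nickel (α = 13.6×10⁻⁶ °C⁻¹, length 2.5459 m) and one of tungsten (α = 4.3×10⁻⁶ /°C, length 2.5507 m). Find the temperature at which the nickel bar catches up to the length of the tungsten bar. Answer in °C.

Equal length when α₁L₁ΔT − α₂L₂ΔT = L₂ − L₁ = 4.80×10⁻³ m
α₁L₁ = 3.462424×10⁻⁵, α₂L₂ = 1.096801×10⁻⁵ → Δ(αL) = 2.365623×10⁻⁵ m/K
ΔT = 4.80×10⁻³ / 2.365623×10⁻⁵ = 202.906 K, so T = 27.5 + 202.906 = 230.406 °C

T = 230.4 °C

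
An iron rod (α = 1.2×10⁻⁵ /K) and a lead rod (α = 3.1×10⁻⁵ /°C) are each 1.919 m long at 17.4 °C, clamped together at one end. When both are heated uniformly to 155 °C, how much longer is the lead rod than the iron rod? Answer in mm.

ΔT = 137.6 K
iron: ΔL = 1.2×10⁻⁵ × 1.919 m × 137.6 = 3.1687×10⁻³ m = 3.1687 mm
lead: ΔL = 3.1×10⁻⁵ × 1.919 m × 137.6 = 8.1857×10⁻³ m = 8.1857 mm
difference = 8.1857 − 3.1687 = 5.0170 mm

5.02 mm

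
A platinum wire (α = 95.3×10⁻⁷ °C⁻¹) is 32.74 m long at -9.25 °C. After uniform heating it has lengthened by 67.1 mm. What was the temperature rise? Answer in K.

ΔL = αL₀ΔT ⇒ ΔT = ΔL / (αL₀)
ΔT = 67.1×10⁻³ m / (95.3×10⁻⁷ × 32.74 m) = 215.06 K

ΔT = 215 K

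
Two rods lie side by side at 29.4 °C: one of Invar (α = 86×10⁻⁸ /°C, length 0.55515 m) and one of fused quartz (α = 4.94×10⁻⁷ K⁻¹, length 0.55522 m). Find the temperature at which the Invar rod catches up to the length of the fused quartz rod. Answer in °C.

T = 374.0 °C

L₁(1 + α₁ΔT) = L₂(1 + α₂ΔT) ⇒ ΔT = (L₂ − L₁)/(α₁L₁ − α₂L₂)
L₂ − L₁ = 0.55522 − 0.55515 = 7.00×10⁻⁵ m
α₁L₁ − α₂L₂ = 86×10⁻⁸×0.55515 − 4.94×10⁻⁷×0.55522 = 2.0315032×10⁻⁷ m/K
ΔT = 7.00×10⁻⁵ / 2.0315032×10⁻⁷ = 344.572 K
T = 29.4 + 344.572 = 373.972 °C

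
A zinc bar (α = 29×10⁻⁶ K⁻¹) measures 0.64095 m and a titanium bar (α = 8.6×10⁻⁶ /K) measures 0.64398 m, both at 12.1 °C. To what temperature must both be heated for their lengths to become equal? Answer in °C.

T = 244.3 °C

L₁(1 + α₁ΔT) = L₂(1 + α₂ΔT) ⇒ ΔT = (L₂ − L₁)/(α₁L₁ − α₂L₂)
L₂ − L₁ = 0.64398 − 0.64095 = 3.03×10⁻³ m
α₁L₁ − α₂L₂ = 29×10⁻⁶×0.64095 − 8.6×10⁻⁶×0.64398 = 1.3049322×10⁻⁵ m/K
ΔT = 3.03×10⁻³ / 1.3049322×10⁻⁵ = 232.196 K
T = 12.1 + 232.196 = 244.296 °C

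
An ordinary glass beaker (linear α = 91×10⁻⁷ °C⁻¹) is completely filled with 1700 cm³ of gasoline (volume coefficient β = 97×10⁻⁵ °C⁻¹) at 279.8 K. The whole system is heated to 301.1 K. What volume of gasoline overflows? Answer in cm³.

34.1 cm³

The beaker also expands: β_container ≈ 3α = 2.73×10⁻⁵ /K
Net overflow = V₀(β_liq − 3α_cont)ΔT
β − 3α = 9.70×10⁻⁴ − 2.73×10⁻⁵ = 9.427×10⁻⁴ /K; ΔT = 21.3 K
ΔV = 1700 × 9.427×10⁻⁴ × 21.3 = 34.1 cm³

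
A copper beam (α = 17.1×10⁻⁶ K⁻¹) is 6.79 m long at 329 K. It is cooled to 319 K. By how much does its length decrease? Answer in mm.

ΔL = 1.16 mm

|ΔT| = |319 − 329| = 10 K
ΔL = αL₀ΔT = (17.1×10⁻⁶)(6.79)(10) = 1.16×10⁻³ m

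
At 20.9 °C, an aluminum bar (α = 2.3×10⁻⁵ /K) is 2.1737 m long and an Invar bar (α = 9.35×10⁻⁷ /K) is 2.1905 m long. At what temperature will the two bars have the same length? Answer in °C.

T = 371.3 °C

Equal length when α₁L₁ΔT − α₂L₂ΔT = L₂ − L₁ = 1.68×10⁻² m
α₁L₁ = 4.99951×10⁻⁵, α₂L₂ = 2.0481175×10⁻⁶ → Δ(αL) = 4.79469825×10⁻⁵ m/K
ΔT = 1.68×10⁻² / 4.79469825×10⁻⁵ = 350.387 K, so T = 20.9 + 350.387 = 371.287 °C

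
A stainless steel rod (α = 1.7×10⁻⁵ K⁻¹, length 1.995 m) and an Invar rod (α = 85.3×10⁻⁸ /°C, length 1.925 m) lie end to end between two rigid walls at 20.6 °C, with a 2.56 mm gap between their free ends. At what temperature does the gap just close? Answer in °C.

T = 92.6 °C

Gap closes when ΔL₁ + ΔL₂ = 2.56 mm = 2.56×10⁻³ m
(α₁L₁ + α₂L₂)ΔT = g
α₁L₁ + α₂L₂ = 1.7×10⁻⁵×1.995 + 85.3×10⁻⁸×1.925 = 3.5557025×10⁻⁵ m/K
ΔT = 2.56×10⁻³ / 3.5557025×10⁻⁵ = 71.997 K
T = 20.6 + 71.997 = 92.597 °C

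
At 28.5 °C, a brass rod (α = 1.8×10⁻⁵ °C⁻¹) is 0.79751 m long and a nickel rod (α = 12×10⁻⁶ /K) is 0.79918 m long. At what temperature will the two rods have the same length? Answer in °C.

Equal length when α₁L₁ΔT − α₂L₂ΔT = L₂ − L₁ = 1.67×10⁻³ m
α₁L₁ = 1.435518×10⁻⁵, α₂L₂ = 9.59016×10⁻⁶ → Δ(αL) = 4.76502×10⁻⁶ m/K
ΔT = 1.67×10⁻³ / 4.76502×10⁻⁶ = 350.471 K, so T = 28.5 + 350.471 = 378.971 °C

T = 379.0 °C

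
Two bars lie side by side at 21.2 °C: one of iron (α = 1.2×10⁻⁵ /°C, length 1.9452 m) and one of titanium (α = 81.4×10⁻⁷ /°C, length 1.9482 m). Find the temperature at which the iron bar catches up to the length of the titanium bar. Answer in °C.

T = 422.1 °C

Equal length when α₁L₁ΔT − α₂L₂ΔT = L₂ − L₁ = 3.00×10⁻³ m
α₁L₁ = 2.33424×10⁻⁵, α₂L₂ = 1.5858348×10⁻⁵ → Δ(αL) = 7.484052×10⁻⁶ m/K
ΔT = 3.00×10⁻³ / 7.484052×10⁻⁶ = 400.852 K, so T = 21.2 + 400.852 = 422.052 °C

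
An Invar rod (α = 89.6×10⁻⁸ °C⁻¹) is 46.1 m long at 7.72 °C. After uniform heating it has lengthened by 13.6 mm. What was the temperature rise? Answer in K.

ΔL = αL₀ΔT ⇒ ΔT = ΔL / (αL₀)
ΔT = 13.6×10⁻³ m / (89.6×10⁻⁸ × 46.1 m) = 329.25 K

ΔT = 329 K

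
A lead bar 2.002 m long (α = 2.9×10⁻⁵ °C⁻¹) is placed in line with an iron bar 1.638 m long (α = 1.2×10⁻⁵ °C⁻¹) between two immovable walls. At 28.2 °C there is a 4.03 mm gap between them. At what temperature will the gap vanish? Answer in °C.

T = 80.1 °C

α₁L₁ = 5.8058×10⁻⁵ m/K, α₂L₂ = 1.9656×10⁻⁵ m/K → total 7.7714×10⁻⁵ m/K
ΔT = g/(α₁L₁+α₂L₂) = 4.03×10⁻³ / 7.7714×10⁻⁵ = 51.857 K
T = 28.2 + 51.857 = 80.057 °C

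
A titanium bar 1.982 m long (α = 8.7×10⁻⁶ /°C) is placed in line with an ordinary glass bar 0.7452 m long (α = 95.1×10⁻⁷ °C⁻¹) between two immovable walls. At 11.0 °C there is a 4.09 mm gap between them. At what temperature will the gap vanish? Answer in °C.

Gap closes when ΔL₁ + ΔL₂ = 4.09 mm = 4.09×10⁻³ m
(α₁L₁ + α₂L₂)ΔT = g
α₁L₁ + α₂L₂ = 8.7×10⁻⁶×1.982 + 95.1×10⁻⁷×0.7452 = 2.4330252×10⁻⁵ m/K
ΔT = 4.09×10⁻³ / 2.4330252×10⁻⁵ = 168.10 K
T = 11.0 + 168.10 = 179.10 °C

T = 179 °C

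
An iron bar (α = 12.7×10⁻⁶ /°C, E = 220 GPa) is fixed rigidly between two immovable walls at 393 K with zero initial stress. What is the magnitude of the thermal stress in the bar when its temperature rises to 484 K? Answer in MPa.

σ = 254 MPa

Fully constrained: the free strain ε = αΔT is blocked, so σ = Eε = EαΔT.
|ΔT| = 91 K
σ = 220×10⁹ × 12.7×10⁻⁶ × 91 = 2.54×10⁸ Pa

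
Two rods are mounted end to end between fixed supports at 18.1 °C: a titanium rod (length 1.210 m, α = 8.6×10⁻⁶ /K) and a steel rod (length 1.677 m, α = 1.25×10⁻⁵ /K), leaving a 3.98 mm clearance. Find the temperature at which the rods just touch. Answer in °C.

T = 145 °C

α₁L₁ = 1.0406×10⁻⁵ m/K, α₂L₂ = 2.09625×10⁻⁵ m/K → total 3.13685×10⁻⁵ m/K
ΔT = g/(α₁L₁+α₂L₂) = 3.98×10⁻³ / 3.13685×10⁻⁵ = 126.88 K
T = 18.1 + 126.88 = 144.98 °C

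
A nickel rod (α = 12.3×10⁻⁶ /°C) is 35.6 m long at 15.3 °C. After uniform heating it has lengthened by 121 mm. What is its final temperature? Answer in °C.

T = 292 °C

ΔL = αL₀ΔT ⇒ ΔT = ΔL / (αL₀)
ΔT = 121×10⁻³ m / (12.3×10⁻⁶ × 35.6 m) = 276.33 K
T = 15.3 + 276.33 = 291.63 °C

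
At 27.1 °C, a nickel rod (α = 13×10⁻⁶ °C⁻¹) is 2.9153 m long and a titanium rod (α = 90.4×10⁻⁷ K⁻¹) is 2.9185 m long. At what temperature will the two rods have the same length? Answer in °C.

L₁(1 + α₁ΔT) = L₂(1 + α₂ΔT) ⇒ ΔT = (L₂ − L₁)/(α₁L₁ − α₂L₂)
L₂ − L₁ = 2.9185 − 2.9153 = 3.20×10⁻³ m
α₁L₁ − α₂L₂ = 13×10⁻⁶×2.9153 − 90.4×10⁻⁷×2.9185 = 1.151566×10⁻⁵ m/K
ΔT = 3.20×10⁻³ / 1.151566×10⁻⁵ = 277.882 K
T = 27.1 + 277.882 = 304.982 °C

T = 305.0 °C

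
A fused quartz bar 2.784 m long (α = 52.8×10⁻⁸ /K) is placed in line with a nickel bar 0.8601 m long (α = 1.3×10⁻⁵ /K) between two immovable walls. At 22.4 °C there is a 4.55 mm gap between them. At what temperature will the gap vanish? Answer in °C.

α₁L₁ = 1.469952×10⁻⁶ m/K, α₂L₂ = 1.11813×10⁻⁵ m/K → total 1.2651252×10⁻⁵ m/K
ΔT = g/(α₁L₁+α₂L₂) = 4.55×10⁻³ / 1.2651252×10⁻⁵ = 359.65 K
T = 22.4 + 359.65 = 382.05 °C

T = 382 °C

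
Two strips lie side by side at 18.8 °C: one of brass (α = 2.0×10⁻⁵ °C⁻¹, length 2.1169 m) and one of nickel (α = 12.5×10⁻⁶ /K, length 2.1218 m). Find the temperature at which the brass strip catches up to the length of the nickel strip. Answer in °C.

T = 328.6 °C

Equal length when α₁L₁ΔT − α₂L₂ΔT = L₂ − L₁ = 4.90×10⁻³ m
α₁L₁ = 4.2338×10⁻⁵, α₂L₂ = 2.65225×10⁻⁵ → Δ(αL) = 1.58155×10⁻⁵ m/K
ΔT = 4.90×10⁻³ / 1.58155×10⁻⁵ = 309.823 K, so T = 18.8 + 309.823 = 328.623 °C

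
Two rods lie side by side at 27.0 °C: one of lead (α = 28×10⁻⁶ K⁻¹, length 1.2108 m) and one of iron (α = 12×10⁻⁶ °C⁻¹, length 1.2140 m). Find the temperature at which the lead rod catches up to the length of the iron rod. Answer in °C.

T = 192.5 °C

L₁(1 + α₁ΔT) = L₂(1 + α₂ΔT) ⇒ ΔT = (L₂ − L₁)/(α₁L₁ − α₂L₂)
L₂ − L₁ = 1.2140 − 1.2108 = 3.20×10⁻³ m
α₁L₁ − α₂L₂ = 28×10⁻⁶×1.2108 − 12×10⁻⁶×1.2140 = 1.93344×10⁻⁵ m/K
ΔT = 3.20×10⁻³ / 1.93344×10⁻⁵ = 165.508 K
T = 27.0 + 165.508 = 192.508 °C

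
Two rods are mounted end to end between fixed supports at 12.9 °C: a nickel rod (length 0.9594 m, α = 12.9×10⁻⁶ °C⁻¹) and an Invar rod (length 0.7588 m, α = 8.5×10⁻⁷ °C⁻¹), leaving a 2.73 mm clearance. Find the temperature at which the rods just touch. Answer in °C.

Gap closes when ΔL₁ + ΔL₂ = 2.73 mm = 2.73×10⁻³ m
(α₁L₁ + α₂L₂)ΔT = g
α₁L₁ + α₂L₂ = 12.9×10⁻⁶×0.9594 + 8.5×10⁻⁷×0.7588 = 1.302124×10⁻⁵ m/K
ΔT = 2.73×10⁻³ / 1.302124×10⁻⁵ = 209.66 K
T = 12.9 + 209.66 = 222.56 °C

T = 223 °C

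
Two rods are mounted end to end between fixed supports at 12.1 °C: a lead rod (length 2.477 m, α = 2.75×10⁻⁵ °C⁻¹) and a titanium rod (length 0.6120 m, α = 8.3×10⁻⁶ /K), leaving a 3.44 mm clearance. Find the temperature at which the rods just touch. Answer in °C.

α₁L₁ = 6.81175×10⁻⁵ m/K, α₂L₂ = 5.0796×10⁻⁶ m/K → total 7.31971×10⁻⁵ m/K
ΔT = g/(α₁L₁+α₂L₂) = 3.44×10⁻³ / 7.31971×10⁻⁵ = 46.996 K
T = 12.1 + 46.996 = 59.096 °C

T = 59.1 °C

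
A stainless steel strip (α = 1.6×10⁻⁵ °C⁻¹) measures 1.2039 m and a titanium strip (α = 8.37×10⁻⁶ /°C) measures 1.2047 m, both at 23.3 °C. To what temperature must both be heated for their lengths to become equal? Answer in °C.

T = 110.5 °C

Equal length when α₁L₁ΔT − α₂L₂ΔT = L₂ − L₁ = 8.00×10⁻⁴ m
α₁L₁ = 1.92624×10⁻⁵, α₂L₂ = 1.0083339×10⁻⁵ → Δ(αL) = 9.179061×10⁻⁶ m/K
ΔT = 8.00×10⁻⁴ / 9.179061×10⁻⁶ = 87.155 K, so T = 23.3 + 87.155 = 110.455 °C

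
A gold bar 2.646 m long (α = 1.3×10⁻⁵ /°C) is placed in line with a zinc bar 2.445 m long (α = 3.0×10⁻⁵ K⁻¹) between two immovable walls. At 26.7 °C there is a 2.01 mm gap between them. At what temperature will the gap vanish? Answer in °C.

α₁L₁ = 3.4398×10⁻⁵ m/K, α₂L₂ = 7.335×10⁻⁵ m/K → total 1.07748×10⁻⁴ m/K
ΔT = g/(α₁L₁+α₂L₂) = 2.01×10⁻³ / 1.07748×10⁻⁴ = 18.655 K
T = 26.7 + 18.655 = 45.355 °C

T = 45.4 °C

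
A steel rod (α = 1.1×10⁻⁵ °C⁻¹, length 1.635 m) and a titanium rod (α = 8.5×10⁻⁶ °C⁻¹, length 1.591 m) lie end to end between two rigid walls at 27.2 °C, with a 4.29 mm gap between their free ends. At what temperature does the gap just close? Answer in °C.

T = 163 °C

α₁L₁ = 1.7985×10⁻⁵ m/K, α₂L₂ = 1.35235×10⁻⁵ m/K → total 3.15085×10⁻⁵ m/K
ΔT = g/(α₁L₁+α₂L₂) = 4.29×10⁻³ / 3.15085×10⁻⁵ = 136.15 K
T = 27.2 + 136.15 = 163.35 °C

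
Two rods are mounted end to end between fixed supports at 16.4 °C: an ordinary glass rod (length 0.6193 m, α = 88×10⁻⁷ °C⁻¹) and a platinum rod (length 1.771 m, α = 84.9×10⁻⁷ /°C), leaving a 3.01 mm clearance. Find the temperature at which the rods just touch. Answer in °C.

T = 163 °C

Gap closes when ΔL₁ + ΔL₂ = 3.01 mm = 3.01×10⁻³ m
(α₁L₁ + α₂L₂)ΔT = g
α₁L₁ + α₂L₂ = 88×10⁻⁷×0.6193 + 84.9×10⁻⁷×1.771 = 2.048563×10⁻⁵ m/K
ΔT = 3.01×10⁻³ / 2.048563×10⁻⁵ = 146.93 K
T = 16.4 + 146.93 = 163.33 °C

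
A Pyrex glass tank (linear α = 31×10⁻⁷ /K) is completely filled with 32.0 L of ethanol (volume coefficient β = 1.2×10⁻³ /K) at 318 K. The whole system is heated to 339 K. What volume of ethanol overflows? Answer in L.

0.800 L

The tank also expands: β_container ≈ 3α = 9.3×10⁻⁶ /K
Net overflow = V₀(β_liq − 3α_cont)ΔT
β − 3α = 1.20×10⁻³ − 9.3×10⁻⁶ = 1.1907×10⁻³ /K; ΔT = 21 K
ΔV = 32.0 × 1.1907×10⁻³ × 21 = 0.800 L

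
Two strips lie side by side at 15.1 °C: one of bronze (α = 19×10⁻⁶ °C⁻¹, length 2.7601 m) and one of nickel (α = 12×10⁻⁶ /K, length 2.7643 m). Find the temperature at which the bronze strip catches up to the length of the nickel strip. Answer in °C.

L₁(1 + α₁ΔT) = L₂(1 + α₂ΔT) ⇒ ΔT = (L₂ − L₁)/(α₁L₁ − α₂L₂)
L₂ − L₁ = 2.7643 − 2.7601 = 4.20×10⁻³ m
α₁L₁ − α₂L₂ = 19×10⁻⁶×2.7601 − 12×10⁻⁶×2.7643 = 1.92703×10⁻⁵ m/K
ΔT = 4.20×10⁻³ / 1.92703×10⁻⁵ = 217.952 K
T = 15.1 + 217.952 = 233.052 °C

T = 233.1 °C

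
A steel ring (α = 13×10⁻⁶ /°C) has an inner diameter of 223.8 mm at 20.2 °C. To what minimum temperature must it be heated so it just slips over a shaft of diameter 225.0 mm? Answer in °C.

T = 433 °C

Required Δd = 225.0 − 223.8 = 1.2 mm
Δd = αd₀ΔT ⇒ ΔT = Δd/(αd₀) = 1.2 / (13×10⁻⁶ × 223.8) = 412.46 K
T_min = 20.2 + 412.46 = 432.66 °C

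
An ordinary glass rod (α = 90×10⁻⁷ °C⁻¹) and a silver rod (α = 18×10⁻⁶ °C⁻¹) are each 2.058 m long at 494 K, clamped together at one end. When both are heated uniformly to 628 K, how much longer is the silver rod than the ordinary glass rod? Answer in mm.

2.48 mm

ΔT = 134 K
ordinary glass: ΔL = 90×10⁻⁷ × 2.058 m × 134 = 2.4819×10⁻³ m = 2.4819 mm
silver: ΔL = 18×10⁻⁶ × 2.058 m × 134 = 4.9639×10⁻³ m = 4.9639 mm
difference = 4.9639 − 2.4819 = 2.4820 mm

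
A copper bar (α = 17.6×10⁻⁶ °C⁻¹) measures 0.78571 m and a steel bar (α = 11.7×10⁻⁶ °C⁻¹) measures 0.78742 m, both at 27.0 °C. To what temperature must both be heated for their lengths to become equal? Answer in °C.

T = 397.5 °C

Equal length when α₁L₁ΔT − α₂L₂ΔT = L₂ − L₁ = 1.71×10⁻³ m
α₁L₁ = 1.3828496×10⁻⁵, α₂L₂ = 9.212814×10⁻⁶ → Δ(αL) = 4.615682×10⁻⁶ m/K
ΔT = 1.71×10⁻³ / 4.615682×10⁻⁶ = 370.476 K, so T = 27.0 + 370.476 = 397.476 °C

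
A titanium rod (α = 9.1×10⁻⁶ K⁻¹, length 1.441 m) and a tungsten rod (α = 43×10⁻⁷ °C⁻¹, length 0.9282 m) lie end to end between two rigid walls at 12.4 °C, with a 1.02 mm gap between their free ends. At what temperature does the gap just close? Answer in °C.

T = 72.0 °C

α₁L₁ = 1.31131×10⁻⁵ m/K, α₂L₂ = 3.99126×10⁻⁶ m/K → total 1.710436×10⁻⁵ m/K
ΔT = g/(α₁L₁+α₂L₂) = 1.02×10⁻³ / 1.710436×10⁻⁵ = 59.634 K
T = 12.4 + 59.634 = 72.034 °C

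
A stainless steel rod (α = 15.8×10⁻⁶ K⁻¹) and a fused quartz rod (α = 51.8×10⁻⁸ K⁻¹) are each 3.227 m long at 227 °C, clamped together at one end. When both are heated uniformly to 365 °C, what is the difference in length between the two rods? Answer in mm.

ΔT = 138 K
stainless steel: ΔL = 15.8×10⁻⁶ × 3.227 m × 138 = 7.0362×10⁻³ m = 7.0362 mm
fused quartz: ΔL = 51.8×10⁻⁸ × 3.227 m × 138 = 2.3068×10⁻⁴ m = 0.23068 mm
difference = 7.0362 − 0.23068 = 6.80552 mm

6.81 mm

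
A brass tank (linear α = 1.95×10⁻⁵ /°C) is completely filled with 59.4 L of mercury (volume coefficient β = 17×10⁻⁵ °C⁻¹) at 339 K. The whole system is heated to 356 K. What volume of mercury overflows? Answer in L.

The tank also expands: β_container ≈ 3α = 5.85×10⁻⁵ /K
Net overflow = V₀(β_liq − 3α_cont)ΔT
β − 3α = 1.70×10⁻⁴ − 5.85×10⁻⁵ = 1.115×10⁻⁴ /K; ΔT = 17 K
ΔV = 59.4 × 1.115×10⁻⁴ × 17 = 0.113 L

0.113 L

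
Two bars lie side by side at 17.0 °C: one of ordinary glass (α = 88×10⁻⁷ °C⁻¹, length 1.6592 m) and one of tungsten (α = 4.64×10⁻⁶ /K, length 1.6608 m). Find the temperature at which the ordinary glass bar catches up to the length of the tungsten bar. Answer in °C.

T = 249.1 °C

Equal length when α₁L₁ΔT − α₂L₂ΔT = L₂ − L₁ = 1.60×10⁻³ m
α₁L₁ = 1.460096×10⁻⁵, α₂L₂ = 7.706112×10⁻⁶ → Δ(αL) = 6.894848×10⁻⁶ m/K
ΔT = 1.60×10⁻³ / 6.894848×10⁻⁶ = 232.057 K, so T = 17.0 + 232.057 = 249.057 °C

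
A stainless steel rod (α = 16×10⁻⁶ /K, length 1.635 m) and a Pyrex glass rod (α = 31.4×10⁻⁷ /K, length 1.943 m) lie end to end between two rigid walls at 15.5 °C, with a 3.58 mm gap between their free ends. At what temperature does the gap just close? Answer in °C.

T = 126 °C

Gap closes when ΔL₁ + ΔL₂ = 3.58 mm = 3.58×10⁻³ m
(α₁L₁ + α₂L₂)ΔT = g
α₁L₁ + α₂L₂ = 16×10⁻⁶×1.635 + 31.4×10⁻⁷×1.943 = 3.226102×10⁻⁵ m/K
ΔT = 3.58×10⁻³ / 3.226102×10⁻⁵ = 110.97 K
T = 15.5 + 110.97 = 126.47 °C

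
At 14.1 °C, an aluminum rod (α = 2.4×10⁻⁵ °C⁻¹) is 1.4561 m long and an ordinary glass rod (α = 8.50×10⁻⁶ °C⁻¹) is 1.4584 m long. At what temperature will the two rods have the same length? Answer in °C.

L₁(1 + α₁ΔT) = L₂(1 + α₂ΔT) ⇒ ΔT = (L₂ − L₁)/(α₁L₁ − α₂L₂)
L₂ − L₁ = 1.4584 − 1.4561 = 2.30×10⁻³ m
α₁L₁ − α₂L₂ = 2.4×10⁻⁵×1.4561 − 8.50×10⁻⁶×1.4584 = 2.255×10⁻⁵ m/K
ΔT = 2.30×10⁻³ / 2.255×10⁻⁵ = 101.996 K
T = 14.1 + 101.996 = 116.096 °C

T = 116.1 °C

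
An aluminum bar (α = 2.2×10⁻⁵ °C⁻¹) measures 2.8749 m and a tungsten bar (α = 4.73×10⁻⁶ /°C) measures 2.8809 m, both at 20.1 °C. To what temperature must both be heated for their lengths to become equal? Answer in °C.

T = 141.0 °C

L₁(1 + α₁ΔT) = L₂(1 + α₂ΔT) ⇒ ΔT = (L₂ − L₁)/(α₁L₁ − α₂L₂)
L₂ − L₁ = 2.8809 − 2.8749 = 6.00×10⁻³ m
α₁L₁ − α₂L₂ = 2.2×10⁻⁵×2.8749 − 4.73×10⁻⁶×2.8809 = 4.9621143×10⁻⁵ m/K
ΔT = 6.00×10⁻³ / 4.9621143×10⁻⁵ = 120.916 K
T = 20.1 + 120.916 = 141.016 °C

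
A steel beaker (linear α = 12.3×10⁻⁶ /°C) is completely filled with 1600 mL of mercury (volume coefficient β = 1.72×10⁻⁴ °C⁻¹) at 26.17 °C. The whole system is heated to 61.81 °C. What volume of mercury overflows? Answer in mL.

7.70 mL

The beaker also expands: β_container ≈ 3α = 3.69×10⁻⁵ /K
Net overflow = V₀(β_liq − 3α_cont)ΔT
β − 3α = 1.72×10⁻⁴ − 3.69×10⁻⁵ = 1.351×10⁻⁴ /K; ΔT = 35.64 K
ΔV = 1600 × 1.351×10⁻⁴ × 35.64 = 7.70 mL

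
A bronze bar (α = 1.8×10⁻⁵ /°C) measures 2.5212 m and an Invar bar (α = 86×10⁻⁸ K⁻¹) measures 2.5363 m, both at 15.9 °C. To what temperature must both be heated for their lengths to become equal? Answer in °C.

L₁(1 + α₁ΔT) = L₂(1 + α₂ΔT) ⇒ ΔT = (L₂ − L₁)/(α₁L₁ − α₂L₂)
L₂ − L₁ = 2.5363 − 2.5212 = 1.51×10⁻² m
α₁L₁ − α₂L₂ = 1.8×10⁻⁵×2.5212 − 86×10⁻⁸×2.5363 = 4.3200382×10⁻⁵ m/K
ΔT = 1.51×10⁻² / 4.3200382×10⁻⁵ = 349.534 K
T = 15.9 + 349.534 = 365.434 °C

T = 365.4 °C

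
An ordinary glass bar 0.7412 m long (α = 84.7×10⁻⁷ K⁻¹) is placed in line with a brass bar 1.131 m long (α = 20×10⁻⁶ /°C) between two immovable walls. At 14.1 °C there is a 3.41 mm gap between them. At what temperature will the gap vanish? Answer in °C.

α₁L₁ = 6.277964×10⁻⁶ m/K, α₂L₂ = 2.262×10⁻⁵ m/K → total 2.8897964×10⁻⁵ m/K
ΔT = g/(α₁L₁+α₂L₂) = 3.41×10⁻³ / 2.8897964×10⁻⁵ = 118.00 K
T = 14.1 + 118.00 = 132.10 °C

T = 132 °C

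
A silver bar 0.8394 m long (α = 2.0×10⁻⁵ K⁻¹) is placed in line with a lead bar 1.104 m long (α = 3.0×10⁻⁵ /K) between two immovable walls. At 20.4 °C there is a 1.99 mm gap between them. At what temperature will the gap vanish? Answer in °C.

Gap closes when ΔL₁ + ΔL₂ = 1.99 mm = 1.99×10⁻³ m
(α₁L₁ + α₂L₂)ΔT = g
α₁L₁ + α₂L₂ = 2.0×10⁻⁵×0.8394 + 3.0×10⁻⁵×1.104 = 4.9908×10⁻⁵ m/K
ΔT = 1.99×10⁻³ / 4.9908×10⁻⁵ = 39.873 K
T = 20.4 + 39.873 = 60.273 °C

T = 60.3 °C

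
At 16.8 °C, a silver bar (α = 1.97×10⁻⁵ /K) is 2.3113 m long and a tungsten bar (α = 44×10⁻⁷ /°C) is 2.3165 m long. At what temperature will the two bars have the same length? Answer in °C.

Equal length when α₁L₁ΔT − α₂L₂ΔT = L₂ − L₁ = 5.20×10⁻³ m
α₁L₁ = 4.553261×10⁻⁵, α₂L₂ = 1.01926×10⁻⁵ → Δ(αL) = 3.534001×10⁻⁵ m/K
ΔT = 5.20×10⁻³ / 3.534001×10⁻⁵ = 147.142 K, so T = 16.8 + 147.142 = 163.942 °C

T = 163.9 °C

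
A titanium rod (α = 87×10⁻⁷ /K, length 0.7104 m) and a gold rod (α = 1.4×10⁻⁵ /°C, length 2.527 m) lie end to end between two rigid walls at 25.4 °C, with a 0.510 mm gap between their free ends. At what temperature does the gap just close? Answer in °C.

α₁L₁ = 6.18048×10⁻⁶ m/K, α₂L₂ = 3.5378×10⁻⁵ m/K → total 4.155848×10⁻⁵ m/K
ΔT = g/(α₁L₁+α₂L₂) = 5.10×10⁻⁴ / 4.155848×10⁻⁵ = 12.272 K
T = 25.4 + 12.272 = 37.672 °C

T = 37.7 °C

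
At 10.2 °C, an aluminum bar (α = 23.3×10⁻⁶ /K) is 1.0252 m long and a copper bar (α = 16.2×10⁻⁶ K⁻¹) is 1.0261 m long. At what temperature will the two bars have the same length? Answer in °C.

Equal length when α₁L₁ΔT − α₂L₂ΔT = L₂ − L₁ = 9.00×10⁻⁴ m
α₁L₁ = 2.388716×10⁻⁵, α₂L₂ = 1.662282×10⁻⁵ → Δ(αL) = 7.26434×10⁻⁶ m/K
ΔT = 9.00×10⁻⁴ / 7.26434×10⁻⁶ = 123.893 K, so T = 10.2 + 123.893 = 134.093 °C

T = 134.1 °C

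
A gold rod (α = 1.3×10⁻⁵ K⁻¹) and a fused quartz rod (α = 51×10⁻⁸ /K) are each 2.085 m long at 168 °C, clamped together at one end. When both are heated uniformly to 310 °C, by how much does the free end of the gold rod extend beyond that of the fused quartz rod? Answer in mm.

ΔT = 142 K
gold: ΔL = 1.3×10⁻⁵ × 2.085 m × 142 = 3.8489×10⁻³ m = 3.8489 mm
fused quartz: ΔL = 51×10⁻⁸ × 2.085 m × 142 = 1.5100×10⁻⁴ m = 0.15100 mm
difference = 3.8489 − 0.15100 = 3.6979 mm

3.70 mm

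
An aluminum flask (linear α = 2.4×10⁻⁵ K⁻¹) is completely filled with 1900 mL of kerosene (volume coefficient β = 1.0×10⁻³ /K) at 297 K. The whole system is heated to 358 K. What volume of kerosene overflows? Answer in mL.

108 mL

The flask also expands: β_container ≈ 3α = 7.2×10⁻⁵ /K
Net overflow = V₀(β_liq − 3α_cont)ΔT
β − 3α = 1.00×10⁻³ − 7.2×10⁻⁵ = 9.28×10⁻⁴ /K; ΔT = 61 K
ΔV = 1900 × 9.28×10⁻⁴ × 61 = 108 mL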